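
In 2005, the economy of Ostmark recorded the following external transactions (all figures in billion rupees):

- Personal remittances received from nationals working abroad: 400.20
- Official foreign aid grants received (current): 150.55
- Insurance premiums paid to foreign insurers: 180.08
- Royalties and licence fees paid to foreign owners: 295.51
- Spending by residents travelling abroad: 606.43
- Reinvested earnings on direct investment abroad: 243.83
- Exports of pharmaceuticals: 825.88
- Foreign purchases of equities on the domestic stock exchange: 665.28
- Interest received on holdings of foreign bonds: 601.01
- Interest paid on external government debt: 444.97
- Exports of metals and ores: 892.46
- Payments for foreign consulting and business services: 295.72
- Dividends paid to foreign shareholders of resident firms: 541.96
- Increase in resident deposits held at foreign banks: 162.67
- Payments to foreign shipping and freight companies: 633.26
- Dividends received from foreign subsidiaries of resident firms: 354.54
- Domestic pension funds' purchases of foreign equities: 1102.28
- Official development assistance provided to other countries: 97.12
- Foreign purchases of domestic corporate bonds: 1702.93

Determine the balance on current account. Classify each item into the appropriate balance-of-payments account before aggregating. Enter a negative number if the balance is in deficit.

373.42

Goods: 825.88 + 892.46 = 1718.34
Services: -180.08 - 295.72 - 633.26 - 295.51 - 606.43 = -2011.00
Primary income: -541.96 + 354.54 + 601.01 - 444.97 + 243.83 = 212.45
Secondary income: 400.20 - 97.12 + 150.55 = 453.63
Current account = 1718.34 + (-2011.00) + 212.45 + 453.63 = 373.42
(Excluded from the current account — financial account: foreign purchases of equities on the domestic stock exchange 665.28, increase in resident deposits held at foreign banks 162.67, domestic pension funds' purchases of foreign equities 1102.28, foreign purchases of domestic corporate bonds 1702.93.)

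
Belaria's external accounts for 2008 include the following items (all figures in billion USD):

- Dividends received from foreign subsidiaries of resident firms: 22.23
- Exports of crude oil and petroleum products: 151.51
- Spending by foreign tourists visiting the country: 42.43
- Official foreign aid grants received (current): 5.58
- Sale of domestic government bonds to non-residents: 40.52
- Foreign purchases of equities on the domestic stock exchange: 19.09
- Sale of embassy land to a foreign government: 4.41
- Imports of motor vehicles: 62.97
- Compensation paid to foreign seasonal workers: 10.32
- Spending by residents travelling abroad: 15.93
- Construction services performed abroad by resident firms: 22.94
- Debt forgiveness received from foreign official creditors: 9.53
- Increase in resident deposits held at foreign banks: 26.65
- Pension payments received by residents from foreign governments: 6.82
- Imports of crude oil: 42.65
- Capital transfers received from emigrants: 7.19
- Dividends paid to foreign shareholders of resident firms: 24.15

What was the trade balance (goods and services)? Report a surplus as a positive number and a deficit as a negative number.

95.33

Goods: 151.51 - 62.97 - 42.65 = 45.89
Services: 22.94 + 42.43 - 15.93 = 49.44
Trade balance = 45.89 + 49.44 = 95.33
(Excluded from the trade balance — primary income: dividends received from foreign subsidiaries of resident firms 22.23, compensation paid to foreign seasonal workers 10.32, dividends paid to foreign shareholders of resident firms 24.15; secondary income: official foreign aid grants received (current) 5.58, pension payments received by residents from foreign governments 6.82; financial account: sale of domestic government bonds to non-residents 40.52, foreign purchases of equities on the domestic stock exchange 19.09, increase in resident deposits held at foreign banks 26.65; capital account: sale of embassy land to a foreign government 4.41, debt forgiveness received from foreign official creditors 9.53, capital transfers received from emigrants 7.19.)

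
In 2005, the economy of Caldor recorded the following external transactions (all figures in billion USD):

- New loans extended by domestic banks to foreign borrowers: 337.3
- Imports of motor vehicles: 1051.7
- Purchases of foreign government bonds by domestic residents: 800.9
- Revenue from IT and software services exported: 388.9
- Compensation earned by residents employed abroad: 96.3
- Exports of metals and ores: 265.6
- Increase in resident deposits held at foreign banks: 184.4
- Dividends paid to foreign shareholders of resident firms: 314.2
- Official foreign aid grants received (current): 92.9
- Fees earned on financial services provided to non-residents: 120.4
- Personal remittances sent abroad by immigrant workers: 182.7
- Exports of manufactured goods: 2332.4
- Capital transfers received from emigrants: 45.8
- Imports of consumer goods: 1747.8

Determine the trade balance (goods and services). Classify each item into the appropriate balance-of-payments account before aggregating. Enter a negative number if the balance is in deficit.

Goods: 265.6 - 1051.7 - 1747.8 + 2332.4 = -201.5
Services: 120.4 + 388.9 = 509.3
Trade balance = -201.5 + 509.3 = 307.8
(Excluded from the trade balance — financial account: new loans extended by domestic banks to foreign borrowers 337.3, purchases of foreign government bonds by domestic residents 800.9, increase in resident deposits held at foreign banks 184.4; primary income: compensation earned by residents employed abroad 96.3, dividends paid to foreign shareholders of resident firms 314.2; secondary income: official foreign aid grants received (current) 92.9, personal remittances sent abroad by immigrant workers 182.7; capital account: capital transfers received from emigrants 45.8.)

307.8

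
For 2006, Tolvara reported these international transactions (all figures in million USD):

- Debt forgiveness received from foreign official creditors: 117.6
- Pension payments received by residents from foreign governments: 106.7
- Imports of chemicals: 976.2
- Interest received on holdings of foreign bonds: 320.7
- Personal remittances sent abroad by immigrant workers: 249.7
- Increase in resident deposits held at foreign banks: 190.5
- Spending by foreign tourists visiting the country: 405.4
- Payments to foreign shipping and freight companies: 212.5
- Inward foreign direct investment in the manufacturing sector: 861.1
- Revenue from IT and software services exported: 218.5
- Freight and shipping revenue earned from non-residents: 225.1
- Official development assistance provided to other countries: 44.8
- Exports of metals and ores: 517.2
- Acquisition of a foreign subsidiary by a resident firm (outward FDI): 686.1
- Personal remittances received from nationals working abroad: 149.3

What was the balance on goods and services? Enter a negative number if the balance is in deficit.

Goods: 517.2 - 976.2 = -459.0
Services: -212.5 + 405.4 + 225.1 + 218.5 = 636.5
Trade balance = -459.0 + 636.5 = 177.5
(Excluded from the trade balance — capital account: debt forgiveness received from foreign official creditors 117.6; secondary income: pension payments received by residents from foreign governments 106.7, personal remittances sent abroad by immigrant workers 249.7, official development assistance provided to other countries 44.8, personal remittances received from nationals working abroad 149.3; primary income: interest received on holdings of foreign bonds 320.7; financial account: increase in resident deposits held at foreign banks 190.5, inward foreign direct investment in the manufacturing sector 861.1, acquisition of a foreign subsidiary by a resident firm (outward FDI) 686.1.)

177.5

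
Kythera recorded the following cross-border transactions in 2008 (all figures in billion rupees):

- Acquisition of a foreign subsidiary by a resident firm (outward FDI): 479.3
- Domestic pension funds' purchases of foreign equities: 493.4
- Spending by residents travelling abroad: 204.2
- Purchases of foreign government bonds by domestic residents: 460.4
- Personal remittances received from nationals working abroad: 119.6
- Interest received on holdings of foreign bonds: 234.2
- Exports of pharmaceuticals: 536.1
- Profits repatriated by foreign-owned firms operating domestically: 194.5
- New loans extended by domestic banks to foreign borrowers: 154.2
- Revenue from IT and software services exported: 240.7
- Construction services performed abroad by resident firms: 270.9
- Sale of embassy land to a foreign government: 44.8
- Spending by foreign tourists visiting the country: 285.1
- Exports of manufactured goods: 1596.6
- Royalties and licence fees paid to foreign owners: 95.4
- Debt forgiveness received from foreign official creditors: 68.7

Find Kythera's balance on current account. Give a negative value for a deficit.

Goods: 536.1 + 1596.6 = 2132.7
Services: -204.2 + 240.7 + 270.9 - 95.4 + 285.1 = 497.1
Primary income: -194.5 + 234.2 = 39.7
Secondary income: 119.6
Current account = 2132.7 + 497.1 + 39.7 + 119.6 = 2789.1
(Excluded from the current account — financial account: acquisition of a foreign subsidiary by a resident firm (outward FDI) 479.3, domestic pension funds' purchases of foreign equities 493.4, purchases of foreign government bonds by domestic residents 460.4, new loans extended by domestic banks to foreign borrowers 154.2; capital account: sale of embassy land to a foreign government 44.8, debt forgiveness received from foreign official creditors 68.7.)

2789.1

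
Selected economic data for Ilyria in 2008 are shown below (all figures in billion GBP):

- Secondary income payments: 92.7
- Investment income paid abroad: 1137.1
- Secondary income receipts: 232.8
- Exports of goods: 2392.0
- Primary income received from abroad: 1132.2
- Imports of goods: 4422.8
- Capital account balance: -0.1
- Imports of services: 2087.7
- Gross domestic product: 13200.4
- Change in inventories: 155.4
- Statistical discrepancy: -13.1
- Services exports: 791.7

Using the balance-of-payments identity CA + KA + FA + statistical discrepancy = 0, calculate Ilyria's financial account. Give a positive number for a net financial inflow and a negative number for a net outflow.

Goods balance = 2392.0 - 4422.8 = -2030.8
Services balance = 791.7 - 2087.7 = -1296.0
Trade balance (goods + services) = -2030.8 + (-1296.0) = -3326.8
Net primary income = 1132.2 - 1137.1 = -4.9
Net secondary income = 232.8 - 92.7 = 140.1
Current account = -3326.8 + (-4.9) + 140.1 = -3191.6
Financial account = -(-3191.6 + (-0.1) + (-13.1)) = 3204.8

3204.8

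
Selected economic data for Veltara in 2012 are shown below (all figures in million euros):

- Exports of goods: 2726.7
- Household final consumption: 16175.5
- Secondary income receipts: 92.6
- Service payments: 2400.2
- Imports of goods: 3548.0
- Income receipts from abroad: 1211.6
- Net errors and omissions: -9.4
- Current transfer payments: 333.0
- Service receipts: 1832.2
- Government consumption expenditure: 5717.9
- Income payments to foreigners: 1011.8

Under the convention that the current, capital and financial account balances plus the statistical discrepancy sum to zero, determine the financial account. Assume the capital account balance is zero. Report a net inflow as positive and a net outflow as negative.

Goods balance = 2726.7 - 3548.0 = -821.3
Services balance = 1832.2 - 2400.2 = -568.0
Trade balance (goods + services) = -821.3 + (-568.0) = -1389.3
Net primary income = 1211.6 - 1011.8 = 199.8
Net secondary income = 92.6 - 333.0 = -240.4
Current account = -1389.3 + 199.8 + (-240.4) = -1429.9
Financial account = -(-1429.9 + (-9.4)) = 1439.3

1439.3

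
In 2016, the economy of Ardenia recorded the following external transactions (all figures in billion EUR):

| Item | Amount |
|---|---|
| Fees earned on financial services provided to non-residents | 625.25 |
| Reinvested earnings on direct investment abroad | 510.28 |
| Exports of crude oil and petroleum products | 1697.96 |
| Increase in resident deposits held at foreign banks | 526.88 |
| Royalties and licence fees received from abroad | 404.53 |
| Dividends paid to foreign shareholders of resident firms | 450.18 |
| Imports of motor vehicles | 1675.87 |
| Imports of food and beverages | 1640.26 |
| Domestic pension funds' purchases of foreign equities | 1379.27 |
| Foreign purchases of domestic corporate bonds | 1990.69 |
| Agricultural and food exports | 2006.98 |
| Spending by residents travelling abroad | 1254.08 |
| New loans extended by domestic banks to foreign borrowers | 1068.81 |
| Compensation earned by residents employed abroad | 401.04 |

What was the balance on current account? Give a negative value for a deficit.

625.65

Goods: 2006.98 - 1640.26 - 1675.87 + 1697.96 = 388.81
Services: 404.53 - 1254.08 + 625.25 = -224.30
Primary income: -450.18 + 401.04 + 510.28 = 461.14
Current account = 388.81 + (-224.30) + 461.14 = 625.65
(Excluded from the current account — financial account: increase in resident deposits held at foreign banks 526.88, domestic pension funds' purchases of foreign equities 1379.27, foreign purchases of domestic corporate bonds 1990.69, new loans extended by domestic banks to foreign borrowers 1068.81.)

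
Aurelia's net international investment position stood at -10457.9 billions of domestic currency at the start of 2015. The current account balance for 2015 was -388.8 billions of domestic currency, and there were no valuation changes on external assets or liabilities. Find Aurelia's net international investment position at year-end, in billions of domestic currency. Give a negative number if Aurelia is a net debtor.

-10846.7

With no valuation effects, change in NIIP = current account = -388.8
End-of-year NIIP = -10457.9 + (-388.8) = -10846.7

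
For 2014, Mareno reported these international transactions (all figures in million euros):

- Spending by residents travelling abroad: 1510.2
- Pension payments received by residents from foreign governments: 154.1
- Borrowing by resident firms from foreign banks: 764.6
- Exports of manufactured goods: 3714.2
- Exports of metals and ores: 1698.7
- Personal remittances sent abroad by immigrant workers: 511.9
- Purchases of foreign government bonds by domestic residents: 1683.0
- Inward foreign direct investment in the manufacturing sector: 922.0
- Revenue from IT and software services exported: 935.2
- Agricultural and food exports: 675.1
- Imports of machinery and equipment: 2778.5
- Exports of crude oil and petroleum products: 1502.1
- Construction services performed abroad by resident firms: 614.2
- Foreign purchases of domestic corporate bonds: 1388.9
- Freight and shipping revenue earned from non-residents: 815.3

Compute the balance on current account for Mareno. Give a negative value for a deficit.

Goods: -2778.5 + 675.1 + 1698.7 + 3714.2 + 1502.1 = 4811.6
Services: -1510.2 + 935.2 + 614.2 + 815.3 = 854.5
Secondary income: -511.9 + 154.1 = -357.8
Current account = 4811.6 + 854.5 + (-357.8) = 5308.3
(Excluded from the current account — financial account: borrowing by resident firms from foreign banks 764.6, purchases of foreign government bonds by domestic residents 1683.0, inward foreign direct investment in the manufacturing sector 922.0, foreign purchases of domestic corporate bonds 1388.9.)

5308.3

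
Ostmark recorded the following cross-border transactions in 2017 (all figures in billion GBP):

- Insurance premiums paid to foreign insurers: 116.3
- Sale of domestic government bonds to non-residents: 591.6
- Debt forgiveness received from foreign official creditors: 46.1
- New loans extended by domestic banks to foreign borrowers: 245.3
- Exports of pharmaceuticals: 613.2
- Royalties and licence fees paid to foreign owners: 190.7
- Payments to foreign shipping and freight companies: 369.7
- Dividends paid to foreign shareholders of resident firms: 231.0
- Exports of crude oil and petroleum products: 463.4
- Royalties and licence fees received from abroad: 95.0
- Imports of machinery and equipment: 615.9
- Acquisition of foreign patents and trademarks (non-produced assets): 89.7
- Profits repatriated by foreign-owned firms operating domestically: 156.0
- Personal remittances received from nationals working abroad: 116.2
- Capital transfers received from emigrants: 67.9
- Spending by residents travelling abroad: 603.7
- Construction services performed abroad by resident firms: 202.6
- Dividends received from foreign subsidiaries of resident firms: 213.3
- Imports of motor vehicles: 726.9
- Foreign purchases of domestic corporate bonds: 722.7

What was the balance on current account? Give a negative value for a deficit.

Goods: 463.4 + 613.2 - 615.9 - 726.9 = -266.2
Services: -603.7 - 190.7 - 369.7 + 95.0 - 116.3 + 202.6 = -982.8
Primary income: -231.0 - 156.0 + 213.3 = -173.7
Secondary income: 116.2
Current account = (-266.2) + (-982.8) + (-173.7) + 116.2 = -1306.5
(Excluded from the current account — financial account: sale of domestic government bonds to non-residents 591.6, new loans extended by domestic banks to foreign borrowers 245.3, foreign purchases of domestic corporate bonds 722.7; capital account: debt forgiveness received from foreign official creditors 46.1, acquisition of foreign patents and trademarks (non-produced assets) 89.7, capital transfers received from emigrants 67.9.)

-1306.5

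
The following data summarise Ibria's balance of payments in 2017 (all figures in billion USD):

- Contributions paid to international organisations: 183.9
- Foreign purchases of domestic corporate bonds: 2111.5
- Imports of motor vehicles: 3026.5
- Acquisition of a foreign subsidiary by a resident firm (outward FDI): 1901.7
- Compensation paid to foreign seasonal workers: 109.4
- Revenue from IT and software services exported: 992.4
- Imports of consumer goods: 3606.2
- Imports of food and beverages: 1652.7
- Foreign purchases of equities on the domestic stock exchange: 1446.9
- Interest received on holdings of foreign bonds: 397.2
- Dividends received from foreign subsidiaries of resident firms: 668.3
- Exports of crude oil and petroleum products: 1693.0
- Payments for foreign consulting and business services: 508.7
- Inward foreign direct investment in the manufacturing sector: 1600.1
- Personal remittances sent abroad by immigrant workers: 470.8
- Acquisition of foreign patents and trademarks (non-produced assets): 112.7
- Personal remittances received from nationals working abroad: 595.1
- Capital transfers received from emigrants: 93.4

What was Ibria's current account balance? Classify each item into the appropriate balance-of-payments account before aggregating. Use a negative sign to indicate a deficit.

Goods: -1652.7 - 3606.2 - 3026.5 + 1693.0 = -6592.4
Services: -508.7 + 992.4 = 483.7
Primary income: -109.4 + 397.2 + 668.3 = 956.1
Secondary income: 595.1 - 470.8 - 183.9 = -59.6
Current account = (-6592.4) + 483.7 + 956.1 + (-59.6) = -5212.2
(Excluded from the current account — financial account: foreign purchases of domestic corporate bonds 2111.5, acquisition of a foreign subsidiary by a resident firm (outward FDI) 1901.7, foreign purchases of equities on the domestic stock exchange 1446.9, inward foreign direct investment in the manufacturing sector 1600.1; capital account: acquisition of foreign patents and trademarks (non-produced assets) 112.7, capital transfers received from emigrants 93.4.)

-5212.2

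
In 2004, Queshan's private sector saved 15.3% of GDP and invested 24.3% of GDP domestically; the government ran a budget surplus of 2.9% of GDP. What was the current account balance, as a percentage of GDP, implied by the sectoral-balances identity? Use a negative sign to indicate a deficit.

By the sectoral-balances identity, CA = (S_private - I) + (T - G).
Private balance = 15.3 - 24.3 = -9.0
Government balance (T - G) = 2.9
CA = -9.0 + 2.9 = -6.1

-6.1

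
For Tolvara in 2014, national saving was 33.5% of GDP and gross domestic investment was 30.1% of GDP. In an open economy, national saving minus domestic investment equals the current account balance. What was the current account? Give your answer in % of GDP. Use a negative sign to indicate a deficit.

S - I = CA (net lending to the rest of the world).
CA = S - I = 33.5 - 30.1 = 3.4

3.4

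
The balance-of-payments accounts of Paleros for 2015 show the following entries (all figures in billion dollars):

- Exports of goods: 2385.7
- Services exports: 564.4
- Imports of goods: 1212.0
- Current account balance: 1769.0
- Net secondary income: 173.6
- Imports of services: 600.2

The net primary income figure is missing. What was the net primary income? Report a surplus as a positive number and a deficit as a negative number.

457.5

Current account = goods balance + services balance + net primary income + net secondary income
Sum of the known components = 1311.5
Net primary income = CA - (known components) = 1769.0 - 1311.5 = 457.5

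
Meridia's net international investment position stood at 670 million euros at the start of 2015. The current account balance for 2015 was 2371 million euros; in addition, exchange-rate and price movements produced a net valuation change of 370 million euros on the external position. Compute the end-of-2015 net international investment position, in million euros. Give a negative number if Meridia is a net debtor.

3411

Change in NIIP = current account + net valuation change = 2371 + 370 = 2741
End-of-year NIIP = 670 + 2741 = 3411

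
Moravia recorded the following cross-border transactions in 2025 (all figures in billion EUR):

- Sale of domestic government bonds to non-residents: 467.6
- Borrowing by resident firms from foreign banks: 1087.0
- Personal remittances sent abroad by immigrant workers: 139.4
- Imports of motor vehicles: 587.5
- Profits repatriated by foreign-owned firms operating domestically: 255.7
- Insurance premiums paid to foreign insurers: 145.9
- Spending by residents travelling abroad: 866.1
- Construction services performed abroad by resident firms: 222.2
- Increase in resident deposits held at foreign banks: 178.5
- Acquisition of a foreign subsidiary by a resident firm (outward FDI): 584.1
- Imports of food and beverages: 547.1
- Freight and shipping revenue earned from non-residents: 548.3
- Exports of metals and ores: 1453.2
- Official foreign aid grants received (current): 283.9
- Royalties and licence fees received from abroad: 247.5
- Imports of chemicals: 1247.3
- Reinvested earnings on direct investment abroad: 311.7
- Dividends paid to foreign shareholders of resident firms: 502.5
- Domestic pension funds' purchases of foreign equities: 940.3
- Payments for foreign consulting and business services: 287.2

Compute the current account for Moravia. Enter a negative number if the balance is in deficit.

Goods: -1247.3 - 587.5 + 1453.2 - 547.1 = -928.7
Services: -866.1 - 145.9 + 222.2 + 247.5 - 287.2 + 548.3 = -281.2
Primary income: -502.5 - 255.7 + 311.7 = -446.5
Secondary income: 283.9 - 139.4 = 144.5
Current account = (-928.7) + (-281.2) + (-446.5) + 144.5 = -1511.9
(Excluded from the current account — financial account: sale of domestic government bonds to non-residents 467.6, borrowing by resident firms from foreign banks 1087.0, increase in resident deposits held at foreign banks 178.5, acquisition of a foreign subsidiary by a resident firm (outward FDI) 584.1, domestic pension funds' purchases of foreign equities 940.3.)

-1511.9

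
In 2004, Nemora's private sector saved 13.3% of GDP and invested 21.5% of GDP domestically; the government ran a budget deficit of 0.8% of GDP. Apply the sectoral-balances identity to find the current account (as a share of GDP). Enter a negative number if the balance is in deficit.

By the sectoral-balances identity, CA = (S_private - I) + (T - G).
Private balance = 13.3 - 21.5 = -8.2
Government balance (T - G) = -0.8
CA = -8.2 + (-0.8) = -9.0

-9.0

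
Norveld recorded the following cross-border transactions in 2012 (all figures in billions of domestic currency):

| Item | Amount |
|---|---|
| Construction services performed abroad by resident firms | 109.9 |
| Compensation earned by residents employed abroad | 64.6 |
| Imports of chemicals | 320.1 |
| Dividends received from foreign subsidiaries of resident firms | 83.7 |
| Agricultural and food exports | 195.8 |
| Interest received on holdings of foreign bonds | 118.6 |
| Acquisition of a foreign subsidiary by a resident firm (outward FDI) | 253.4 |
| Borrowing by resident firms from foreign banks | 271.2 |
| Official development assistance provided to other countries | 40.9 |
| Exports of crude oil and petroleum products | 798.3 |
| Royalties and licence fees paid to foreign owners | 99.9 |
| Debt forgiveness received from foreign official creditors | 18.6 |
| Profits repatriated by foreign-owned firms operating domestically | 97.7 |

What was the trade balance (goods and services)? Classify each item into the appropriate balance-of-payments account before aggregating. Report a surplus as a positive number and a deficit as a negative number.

684.0

Goods: 798.3 - 320.1 + 195.8 = 674.0
Services: -99.9 + 109.9 = 10.0
Trade balance = 674.0 + 10.0 = 684.0
(Excluded from the trade balance — primary income: compensation earned by residents employed abroad 64.6, dividends received from foreign subsidiaries of resident firms 83.7, interest received on holdings of foreign bonds 118.6, profits repatriated by foreign-owned firms operating domestically 97.7; financial account: acquisition of a foreign subsidiary by a resident firm (outward FDI) 253.4, borrowing by resident firms from foreign banks 271.2; secondary income: official development assistance provided to other countries 40.9; capital account: debt forgiveness received from foreign official creditors 18.6.)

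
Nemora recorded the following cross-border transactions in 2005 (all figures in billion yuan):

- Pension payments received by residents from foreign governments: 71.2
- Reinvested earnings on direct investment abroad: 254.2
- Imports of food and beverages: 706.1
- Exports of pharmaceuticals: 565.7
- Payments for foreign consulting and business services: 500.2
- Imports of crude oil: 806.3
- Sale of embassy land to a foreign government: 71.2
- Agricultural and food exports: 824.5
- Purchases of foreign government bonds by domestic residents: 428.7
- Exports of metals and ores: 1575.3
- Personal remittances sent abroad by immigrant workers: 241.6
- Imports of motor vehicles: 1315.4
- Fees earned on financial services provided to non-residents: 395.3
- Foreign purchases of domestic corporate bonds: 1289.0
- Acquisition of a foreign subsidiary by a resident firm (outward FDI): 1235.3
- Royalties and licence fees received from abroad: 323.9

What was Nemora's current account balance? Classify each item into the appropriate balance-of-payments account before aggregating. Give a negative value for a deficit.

440.5

Goods: 565.7 + 824.5 - 706.1 - 1315.4 + 1575.3 - 806.3 = 137.7
Services: -500.2 + 323.9 + 395.3 = 219.0
Primary income: 254.2
Secondary income: -241.6 + 71.2 = -170.4
Current account = 137.7 + 219.0 + 254.2 + (-170.4) = 440.5
(Excluded from the current account — capital account: sale of embassy land to a foreign government 71.2; financial account: purchases of foreign government bonds by domestic residents 428.7, foreign purchases of domestic corporate bonds 1289.0, acquisition of a foreign subsidiary by a resident firm (outward FDI) 1235.3.)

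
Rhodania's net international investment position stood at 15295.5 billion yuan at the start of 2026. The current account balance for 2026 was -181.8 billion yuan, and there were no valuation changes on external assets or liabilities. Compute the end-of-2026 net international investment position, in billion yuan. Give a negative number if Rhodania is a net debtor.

15113.7

With no valuation effects, change in NIIP = current account = -181.8
End-of-year NIIP = 15295.5 + (-181.8) = 15113.7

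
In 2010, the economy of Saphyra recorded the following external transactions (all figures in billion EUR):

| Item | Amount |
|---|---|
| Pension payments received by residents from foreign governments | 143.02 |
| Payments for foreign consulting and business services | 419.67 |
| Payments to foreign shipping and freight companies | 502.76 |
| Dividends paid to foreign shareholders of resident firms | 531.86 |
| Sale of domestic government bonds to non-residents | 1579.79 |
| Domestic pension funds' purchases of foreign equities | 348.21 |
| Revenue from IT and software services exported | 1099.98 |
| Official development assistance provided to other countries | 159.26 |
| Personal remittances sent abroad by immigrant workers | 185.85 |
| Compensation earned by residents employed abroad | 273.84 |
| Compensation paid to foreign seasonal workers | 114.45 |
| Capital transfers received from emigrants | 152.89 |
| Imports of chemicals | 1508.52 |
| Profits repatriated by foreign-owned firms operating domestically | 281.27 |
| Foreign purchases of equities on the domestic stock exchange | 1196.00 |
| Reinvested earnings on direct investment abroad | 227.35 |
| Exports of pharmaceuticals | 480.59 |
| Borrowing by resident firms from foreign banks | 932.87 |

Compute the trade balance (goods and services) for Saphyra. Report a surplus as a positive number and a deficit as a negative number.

-850.38

Goods: -1508.52 + 480.59 = -1027.93
Services: -502.76 - 419.67 + 1099.98 = 177.55
Trade balance = -1027.93 + 177.55 = -850.38
(Excluded from the trade balance — secondary income: pension payments received by residents from foreign governments 143.02, official development assistance provided to other countries 159.26, personal remittances sent abroad by immigrant workers 185.85; primary income: dividends paid to foreign shareholders of resident firms 531.86, compensation earned by residents employed abroad 273.84, compensation paid to foreign seasonal workers 114.45, profits repatriated by foreign-owned firms operating domestically 281.27, reinvested earnings on direct investment abroad 227.35; financial account: sale of domestic government bonds to non-residents 1579.79, domestic pension funds' purchases of foreign equities 348.21, foreign purchases of equities on the domestic stock exchange 1196.00, borrowing by resident firms from foreign banks 932.87; capital account: capital transfers received from emigrants 152.89.)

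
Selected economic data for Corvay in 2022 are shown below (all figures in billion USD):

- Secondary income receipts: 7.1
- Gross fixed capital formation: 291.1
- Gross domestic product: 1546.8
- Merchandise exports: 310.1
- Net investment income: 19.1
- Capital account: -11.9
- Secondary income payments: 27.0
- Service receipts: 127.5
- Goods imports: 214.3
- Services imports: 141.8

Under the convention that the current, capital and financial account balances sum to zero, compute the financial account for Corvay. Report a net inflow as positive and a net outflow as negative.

Goods balance = 310.1 - 214.3 = 95.8
Services balance = 127.5 - 141.8 = -14.3
Trade balance (goods + services) = 95.8 + (-14.3) = 81.5
Net primary income = 19.1
Net secondary income = 7.1 - 27.0 = -19.9
Current account = 81.5 + 19.1 + (-19.9) = 80.7
Financial account = -(80.7 + (-11.9)) = -68.8

-68.8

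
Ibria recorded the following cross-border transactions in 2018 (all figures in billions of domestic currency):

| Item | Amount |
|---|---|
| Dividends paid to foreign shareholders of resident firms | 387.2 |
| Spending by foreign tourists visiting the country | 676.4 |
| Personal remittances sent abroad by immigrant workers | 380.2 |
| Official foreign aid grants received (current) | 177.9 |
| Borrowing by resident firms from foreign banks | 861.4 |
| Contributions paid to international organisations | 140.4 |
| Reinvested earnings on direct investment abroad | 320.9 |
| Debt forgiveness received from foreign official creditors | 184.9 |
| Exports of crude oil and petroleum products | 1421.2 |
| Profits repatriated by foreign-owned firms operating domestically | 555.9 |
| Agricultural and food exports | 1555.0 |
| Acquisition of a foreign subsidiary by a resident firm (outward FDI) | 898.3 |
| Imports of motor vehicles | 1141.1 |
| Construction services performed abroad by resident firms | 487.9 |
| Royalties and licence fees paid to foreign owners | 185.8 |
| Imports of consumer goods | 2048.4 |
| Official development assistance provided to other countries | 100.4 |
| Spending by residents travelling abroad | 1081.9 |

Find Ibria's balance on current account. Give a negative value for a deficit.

-1382.0

Goods: 1421.2 - 1141.1 + 1555.0 - 2048.4 = -213.3
Services: -185.8 + 487.9 + 676.4 - 1081.9 = -103.4
Primary income: -387.2 - 555.9 + 320.9 = -622.2
Secondary income: -140.4 + 177.9 - 380.2 - 100.4 = -443.1
Current account = (-213.3) + (-103.4) + (-622.2) + (-443.1) = -1382.0
(Excluded from the current account — financial account: borrowing by resident firms from foreign banks 861.4, acquisition of a foreign subsidiary by a resident firm (outward FDI) 898.3; capital account: debt forgiveness received from foreign official creditors 184.9.)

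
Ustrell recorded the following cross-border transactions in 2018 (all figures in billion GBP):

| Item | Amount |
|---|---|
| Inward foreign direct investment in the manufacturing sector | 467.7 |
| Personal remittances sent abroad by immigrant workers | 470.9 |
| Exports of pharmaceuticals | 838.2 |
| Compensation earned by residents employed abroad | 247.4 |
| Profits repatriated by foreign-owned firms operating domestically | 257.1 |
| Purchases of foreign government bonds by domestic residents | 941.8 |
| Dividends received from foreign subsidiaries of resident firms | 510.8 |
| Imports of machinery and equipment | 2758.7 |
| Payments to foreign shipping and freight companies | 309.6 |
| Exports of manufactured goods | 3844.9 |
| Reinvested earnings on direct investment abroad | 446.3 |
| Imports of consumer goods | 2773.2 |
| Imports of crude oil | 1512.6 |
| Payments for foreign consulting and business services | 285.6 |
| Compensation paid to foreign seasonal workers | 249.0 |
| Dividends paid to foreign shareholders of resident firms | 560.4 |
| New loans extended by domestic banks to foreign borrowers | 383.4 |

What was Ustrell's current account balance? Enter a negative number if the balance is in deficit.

Goods: -2758.7 - 1512.6 - 2773.2 + 838.2 + 3844.9 = -2361.4
Services: -309.6 - 285.6 = -595.2
Primary income: -257.1 + 510.8 - 560.4 + 446.3 - 249.0 + 247.4 = 138.0
Secondary income: -470.9
Current account = (-2361.4) + (-595.2) + 138.0 + (-470.9) = -3289.5
(Excluded from the current account — financial account: inward foreign direct investment in the manufacturing sector 467.7, purchases of foreign government bonds by domestic residents 941.8, new loans extended by domestic banks to foreign borrowers 383.4.)

-3289.5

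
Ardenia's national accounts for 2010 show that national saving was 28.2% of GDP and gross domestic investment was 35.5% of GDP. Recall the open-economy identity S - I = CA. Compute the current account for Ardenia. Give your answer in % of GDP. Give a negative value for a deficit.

S - I = CA (net lending to the rest of the world).
CA = S - I = 28.2 - 35.5 = -7.3

-7.3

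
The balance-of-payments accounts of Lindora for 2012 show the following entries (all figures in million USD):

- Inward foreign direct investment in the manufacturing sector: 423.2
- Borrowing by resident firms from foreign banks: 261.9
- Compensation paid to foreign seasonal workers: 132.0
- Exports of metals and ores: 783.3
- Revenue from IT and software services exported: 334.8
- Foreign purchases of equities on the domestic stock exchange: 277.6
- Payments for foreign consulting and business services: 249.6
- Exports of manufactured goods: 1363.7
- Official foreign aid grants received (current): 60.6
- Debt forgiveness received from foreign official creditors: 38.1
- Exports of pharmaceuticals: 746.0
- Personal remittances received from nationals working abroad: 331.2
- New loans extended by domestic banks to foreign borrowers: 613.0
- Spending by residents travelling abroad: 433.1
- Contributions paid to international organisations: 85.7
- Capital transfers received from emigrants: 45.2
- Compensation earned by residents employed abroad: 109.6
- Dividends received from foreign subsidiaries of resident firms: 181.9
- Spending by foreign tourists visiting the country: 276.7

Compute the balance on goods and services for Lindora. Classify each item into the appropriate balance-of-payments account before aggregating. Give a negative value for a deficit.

2821.8

Goods: 783.3 + 746.0 + 1363.7 = 2893.0
Services: -249.6 + 334.8 - 433.1 + 276.7 = -71.2
Trade balance = 2893.0 + (-71.2) = 2821.8
(Excluded from the trade balance — financial account: inward foreign direct investment in the manufacturing sector 423.2, borrowing by resident firms from foreign banks 261.9, foreign purchases of equities on the domestic stock exchange 277.6, new loans extended by domestic banks to foreign borrowers 613.0; primary income: compensation paid to foreign seasonal workers 132.0, compensation earned by residents employed abroad 109.6, dividends received from foreign subsidiaries of resident firms 181.9; secondary income: official foreign aid grants received (current) 60.6, personal remittances received from nationals working abroad 331.2, contributions paid to international organisations 85.7; capital account: debt forgiveness received from foreign official creditors 38.1, capital transfers received from emigrants 45.2.)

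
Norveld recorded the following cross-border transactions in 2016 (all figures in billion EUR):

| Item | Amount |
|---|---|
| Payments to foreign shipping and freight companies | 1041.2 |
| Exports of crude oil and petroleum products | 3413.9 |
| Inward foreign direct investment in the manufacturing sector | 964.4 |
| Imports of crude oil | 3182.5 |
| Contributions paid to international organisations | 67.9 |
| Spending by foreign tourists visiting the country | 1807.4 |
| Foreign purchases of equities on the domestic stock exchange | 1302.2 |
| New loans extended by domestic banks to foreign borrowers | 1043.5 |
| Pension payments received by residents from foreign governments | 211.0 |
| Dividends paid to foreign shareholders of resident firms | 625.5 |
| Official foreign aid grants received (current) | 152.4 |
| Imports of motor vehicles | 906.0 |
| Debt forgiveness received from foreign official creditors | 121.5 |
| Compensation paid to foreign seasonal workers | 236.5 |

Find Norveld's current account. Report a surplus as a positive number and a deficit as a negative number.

-474.9

Goods: -906.0 + 3413.9 - 3182.5 = -674.6
Services: 1807.4 - 1041.2 = 766.2
Primary income: -236.5 - 625.5 = -862.0
Secondary income: 152.4 - 67.9 + 211.0 = 295.5
Current account = (-674.6) + 766.2 + (-862.0) + 295.5 = -474.9
(Excluded from the current account — financial account: inward foreign direct investment in the manufacturing sector 964.4, foreign purchases of equities on the domestic stock exchange 1302.2, new loans extended by domestic banks to foreign borrowers 1043.5; capital account: debt forgiveness received from foreign official creditors 121.5.)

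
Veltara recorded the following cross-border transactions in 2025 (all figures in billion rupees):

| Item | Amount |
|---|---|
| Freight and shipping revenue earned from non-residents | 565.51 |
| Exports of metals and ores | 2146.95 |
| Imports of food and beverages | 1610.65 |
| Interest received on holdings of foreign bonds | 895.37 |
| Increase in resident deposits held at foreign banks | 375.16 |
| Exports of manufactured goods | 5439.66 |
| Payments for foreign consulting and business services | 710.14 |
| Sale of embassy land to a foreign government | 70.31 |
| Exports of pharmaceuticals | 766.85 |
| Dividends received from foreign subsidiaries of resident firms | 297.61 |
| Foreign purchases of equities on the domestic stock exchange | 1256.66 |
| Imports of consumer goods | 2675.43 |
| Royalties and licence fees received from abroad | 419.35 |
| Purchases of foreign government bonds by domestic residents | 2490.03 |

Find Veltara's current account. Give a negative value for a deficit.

Goods: -2675.43 + 2146.95 + 5439.66 + 766.85 - 1610.65 = 4067.38
Services: 565.51 - 710.14 + 419.35 = 274.72
Primary income: 895.37 + 297.61 = 1192.98
Current account = 4067.38 + 274.72 + 1192.98 = 5535.08
(Excluded from the current account — financial account: increase in resident deposits held at foreign banks 375.16, foreign purchases of equities on the domestic stock exchange 1256.66, purchases of foreign government bonds by domestic residents 2490.03; capital account: sale of embassy land to a foreign government 70.31.)

5535.08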